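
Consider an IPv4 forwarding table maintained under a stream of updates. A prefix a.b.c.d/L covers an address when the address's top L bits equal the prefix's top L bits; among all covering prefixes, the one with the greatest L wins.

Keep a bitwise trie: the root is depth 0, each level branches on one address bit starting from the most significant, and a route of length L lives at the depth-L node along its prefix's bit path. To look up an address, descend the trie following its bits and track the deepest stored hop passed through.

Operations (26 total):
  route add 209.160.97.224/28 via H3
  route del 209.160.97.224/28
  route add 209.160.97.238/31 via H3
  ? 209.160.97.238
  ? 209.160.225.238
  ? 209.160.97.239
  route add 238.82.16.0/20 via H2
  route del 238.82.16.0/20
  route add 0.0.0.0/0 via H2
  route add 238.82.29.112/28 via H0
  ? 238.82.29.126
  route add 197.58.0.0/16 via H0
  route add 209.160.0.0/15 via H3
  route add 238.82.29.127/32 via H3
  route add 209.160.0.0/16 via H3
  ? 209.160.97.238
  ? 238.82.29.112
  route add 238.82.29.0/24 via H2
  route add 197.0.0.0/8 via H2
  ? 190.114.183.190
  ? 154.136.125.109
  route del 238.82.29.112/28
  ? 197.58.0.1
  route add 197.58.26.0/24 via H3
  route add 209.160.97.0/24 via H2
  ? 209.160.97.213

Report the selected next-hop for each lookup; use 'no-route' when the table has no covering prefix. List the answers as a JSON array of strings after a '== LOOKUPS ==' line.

Apply in order:
  add 209.160.97.224/28 -> H3 at depth 28
  - 209.160.97.224/28 clear@28
  add 209.160.97.238/31 -> H3 at depth 31
  ? 209.160.97.238  path d0:-→d1:-→d2:-→d3:-→d4:-→d5:-→d6:-→d7:-→d8:-→d9:-→d10:-→d11:-→d12:-→d13:-→d14:-→d15:-→d16:-→d17:-→d18:-→d19:-→d20:-→d21:-→d22:-→d23:-→d24:-→d25:-→d26:-→d27:-→d28:-→d29:-→d30:-→d31:H3  best=H3
  ? 209.160.225.238  path d0:-→d1:-→d2:-→d3:-→d4:-→d5:-→d6:-→d7:-→d8:-→d9:-→d10:-→d11:-→d12:-→d13:-→d14:-→d15:-→d16:-  best=no-route
  ? 209.160.97.239  path d0:-→d1:-→d2:-→d3:-→d4:-→d5:-→d6:-→d7:-→d8:-→d9:-→d10:-→d11:-→d12:-→d13:-→d14:-→d15:-→d16:-→d17:-→d18:-→d19:-→d20:-→d21:-→d22:-→d23:-→d24:-→d25:-→d26:-→d27:-→d28:-→d29:-→d30:-→d31:H3  best=H3
  add 238.82.16.0/20 -> H2 at depth 20
  - 238.82.16.0/20 clear@20
  add 0.0.0.0/0 -> H2 at depth 0
  add 238.82.29.112/28 -> H0 at depth 28
  ? 238.82.29.126  path d0:H2→d1:-→d2:-→d3:-→d4:-→d5:-→d6:-→d7:-→d8:-→d9:-→d10:-→d11:-→d12:-→d13:-→d14:-→d15:-→d16:-→d17:-→d18:-→d19:-→d20:-→d21:-→d22:-→d23:-→d24:-→d25:-→d26:-→d27:-→d28:H0  best=H0
  add 197.58.0.0/16 -> H0 at depth 16
  add 209.160.0.0/15 -> H3 at depth 15
  add 238.82.29.127/32 -> H3 at depth 32
  add 209.160.0.0/16 -> H3 at depth 16
  ? 209.160.97.238  path d0:H2→d1:-→d2:-→d3:-→d4:-→d5:-→d6:-→d7:-→d8:-→d9:-→d10:-→d11:-→d12:-→d13:-→d14:-→d15:H3→d16:H3→d17:-→d18:-→d19:-→d20:-→d21:-→d22:-→d23:-→d24:-→d25:-→d26:-→d27:-→d28:-→d29:-→d30:-→d31:H3  best=H3
  ? 238.82.29.112  path d0:H2→d1:-→d2:-→d3:-→d4:-→d5:-→d6:-→d7:-→d8:-→d9:-→d10:-→d11:-→d12:-→d13:-→d14:-→d15:-→d16:-→d17:-→d18:-→d19:-→d20:-→d21:-→d22:-→d23:-→d24:-→d25:-→d26:-→d27:-→d28:H0  best=H0
  add 238.82.29.0/24 -> H2 at depth 24
  add 197.0.0.0/8 -> H2 at depth 8
  ? 190.114.183.190  path d0:H2→d1:-  best=H2
  ? 154.136.125.109  path d0:H2→d1:-  best=H2
  - 238.82.29.112/28 clear@28
  ? 197.58.0.1  path d0:H2→d1:-→d2:-→d3:-→d4:-→d5:-→d6:-→d7:-→d8:H2→d9:-→d10:-→d11:-→d12:-→d13:-→d14:-→d15:-→d16:H0  best=H0
  add 197.58.26.0/24 -> H3 at depth 24
  add 209.160.97.0/24 -> H2 at depth 24
  ? 209.160.97.213  path d0:H2→d1:-→d2:-→d3:-→d4:-→d5:-→d6:-→d7:-→d8:-→d9:-→d10:-→d11:-→d12:-→d13:-→d14:-→d15:H3→d16:H3→d17:-→d18:-→d19:-→d20:-→d21:-→d22:-→d23:-→d24:H2→d25:-→d26:-  best=H2

== LOOKUPS ==
["H3","no-route","H3","H0","H3","H0","H2","H2","H0","H2"]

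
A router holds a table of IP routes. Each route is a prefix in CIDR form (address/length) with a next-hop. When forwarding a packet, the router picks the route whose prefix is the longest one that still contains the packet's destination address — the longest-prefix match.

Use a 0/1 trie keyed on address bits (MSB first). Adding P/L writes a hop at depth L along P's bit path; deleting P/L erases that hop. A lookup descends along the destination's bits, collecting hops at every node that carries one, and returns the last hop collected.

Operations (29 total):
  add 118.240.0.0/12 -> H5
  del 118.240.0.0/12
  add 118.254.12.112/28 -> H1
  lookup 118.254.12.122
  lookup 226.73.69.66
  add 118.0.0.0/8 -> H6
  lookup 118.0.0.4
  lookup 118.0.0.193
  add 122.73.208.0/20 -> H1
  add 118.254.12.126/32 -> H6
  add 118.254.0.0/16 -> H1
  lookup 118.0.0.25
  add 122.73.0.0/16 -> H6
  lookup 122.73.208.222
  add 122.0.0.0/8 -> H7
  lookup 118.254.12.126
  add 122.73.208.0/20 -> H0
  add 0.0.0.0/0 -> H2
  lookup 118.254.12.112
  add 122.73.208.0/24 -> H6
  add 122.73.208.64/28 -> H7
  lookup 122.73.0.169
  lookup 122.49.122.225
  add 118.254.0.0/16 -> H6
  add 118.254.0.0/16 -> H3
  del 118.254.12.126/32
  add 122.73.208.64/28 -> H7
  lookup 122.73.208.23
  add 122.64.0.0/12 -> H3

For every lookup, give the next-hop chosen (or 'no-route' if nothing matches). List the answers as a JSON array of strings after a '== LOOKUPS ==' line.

Trace:
  add 118.240.0.0/12 -> H5 at depth 12
  del 118.240.0.0/12 (clear depth 12)
  add 118.254.12.112/28 -> H1 at depth 28
  Q 118.254.12.122: descend 0111011011111110000011000111 ; hops seen [H1] ; pick H1
  Q 226.73.69.66: descend ε ; hops seen [∅] ; pick no-route
  add 118.0.0.0/8 -> H6 at depth 8
  Q 118.0.0.4: descend 01110110 ; hops seen [H6] ; pick H6
  Q 118.0.0.193: descend 01110110 ; hops seen [H6] ; pick H6
  add 122.73.208.0/20 -> H1 at depth 20
  add 118.254.12.126/32 -> H6 at depth 32
  add 118.254.0.0/16 -> H1 at depth 16
  Q 118.0.0.25: descend 01110110 ; hops seen [H6] ; pick H6
  add 122.73.0.0/16 -> H6 at depth 16
  Q 122.73.208.222: descend 01111010010010011101 ; hops seen [H6,H1] ; pick H1
  add 122.0.0.0/8 -> H7 at depth 8
  Q 118.254.12.126: descend 01110110111111100000110001111110 ; hops seen [H6,H1,H1,H6] ; pick H6
  add 122.73.208.0/20 -> H0 at depth 20
  add 0.0.0.0/0 -> H2 at depth 0
  Q 118.254.12.112: descend 0111011011111110000011000111 ; hops seen [H2,H6,H1,H1] ; pick H1
  add 122.73.208.0/24 -> H6 at depth 24
  add 122.73.208.64/28 -> H7 at depth 28
  Q 122.73.0.169: descend 0111101001001001 ; hops seen [H2,H7,H6] ; pick H6
  Q 122.49.122.225: descend 011110100 ; hops seen [H2,H7] ; pick H7
  add 118.254.0.0/16 -> H6 at depth 16
  add 118.254.0.0/16 -> H3 at depth 16
  del 118.254.12.126/32 (clear depth 32)
  add 122.73.208.64/28 -> H7 at depth 28
  Q 122.73.208.23: descend 0111101001001001110100000 ; hops seen [H2,H7,H6,H0,H6] ; pick H6
  add 122.64.0.0/12 -> H3 at depth 12

== LOOKUPS ==
["H1","no-route","H6","H6","H6","H1","H6","H1","H6","H7","H6"]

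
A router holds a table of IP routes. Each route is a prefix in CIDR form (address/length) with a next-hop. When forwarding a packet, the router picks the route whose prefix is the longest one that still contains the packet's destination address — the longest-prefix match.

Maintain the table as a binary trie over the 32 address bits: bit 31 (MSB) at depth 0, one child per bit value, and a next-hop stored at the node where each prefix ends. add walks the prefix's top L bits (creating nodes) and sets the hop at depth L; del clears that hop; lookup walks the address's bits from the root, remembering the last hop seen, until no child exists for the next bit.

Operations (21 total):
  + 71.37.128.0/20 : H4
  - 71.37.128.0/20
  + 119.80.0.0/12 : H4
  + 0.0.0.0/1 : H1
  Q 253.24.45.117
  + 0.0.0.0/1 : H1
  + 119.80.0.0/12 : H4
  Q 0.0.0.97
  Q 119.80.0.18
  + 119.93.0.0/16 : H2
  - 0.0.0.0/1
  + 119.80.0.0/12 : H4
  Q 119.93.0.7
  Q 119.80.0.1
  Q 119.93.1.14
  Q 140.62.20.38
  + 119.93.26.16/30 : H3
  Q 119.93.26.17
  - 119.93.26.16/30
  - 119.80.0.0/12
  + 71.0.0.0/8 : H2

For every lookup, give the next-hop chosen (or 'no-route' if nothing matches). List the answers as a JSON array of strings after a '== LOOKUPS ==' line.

Process each operation:
  add 71.37.128.0/20 -> H4 at depth 20
  - 71.37.128.0/20 clear@20
  add 119.80.0.0/12 -> H4 at depth 12
  add 0.0.0.0/1 -> H1 at depth 1
  Q 253.24.45.117: descend ε ; hops seen [∅] ; pick no-route
  add 0.0.0.0/1 -> H1 at depth 1
  add 119.80.0.0/12 -> H4 at depth 12
  Q 0.0.0.97: descend 0 ; hops seen [H1] ; pick H1
  Q 119.80.0.18: descend 011101110101 ; hops seen [H1,H4] ; pick H4
  add 119.93.0.0/16 -> H2 at depth 16
  - 0.0.0.0/1 clear@1
  add 119.80.0.0/12 -> H4 at depth 12
  Q 119.93.0.7: descend 0111011101011101 ; hops seen [H4,H2] ; pick H2
  Q 119.80.0.1: descend 011101110101 ; hops seen [H4] ; pick H4
  Q 119.93.1.14: descend 0111011101011101 ; hops seen [H4,H2] ; pick H2
  Q 140.62.20.38: descend ε ; hops seen [∅] ; pick no-route
  add 119.93.26.16/30 -> H3 at depth 30
  Q 119.93.26.17: descend 011101110101110100011010000100 ; hops seen [H4,H2,H3] ; pick H3
  - 119.93.26.16/30 clear@30
  - 119.80.0.0/12 clear@12
  add 71.0.0.0/8 -> H2 at depth 8

== LOOKUPS ==
["no-route","H1","H4","H2","H4","H2","no-route","H3"]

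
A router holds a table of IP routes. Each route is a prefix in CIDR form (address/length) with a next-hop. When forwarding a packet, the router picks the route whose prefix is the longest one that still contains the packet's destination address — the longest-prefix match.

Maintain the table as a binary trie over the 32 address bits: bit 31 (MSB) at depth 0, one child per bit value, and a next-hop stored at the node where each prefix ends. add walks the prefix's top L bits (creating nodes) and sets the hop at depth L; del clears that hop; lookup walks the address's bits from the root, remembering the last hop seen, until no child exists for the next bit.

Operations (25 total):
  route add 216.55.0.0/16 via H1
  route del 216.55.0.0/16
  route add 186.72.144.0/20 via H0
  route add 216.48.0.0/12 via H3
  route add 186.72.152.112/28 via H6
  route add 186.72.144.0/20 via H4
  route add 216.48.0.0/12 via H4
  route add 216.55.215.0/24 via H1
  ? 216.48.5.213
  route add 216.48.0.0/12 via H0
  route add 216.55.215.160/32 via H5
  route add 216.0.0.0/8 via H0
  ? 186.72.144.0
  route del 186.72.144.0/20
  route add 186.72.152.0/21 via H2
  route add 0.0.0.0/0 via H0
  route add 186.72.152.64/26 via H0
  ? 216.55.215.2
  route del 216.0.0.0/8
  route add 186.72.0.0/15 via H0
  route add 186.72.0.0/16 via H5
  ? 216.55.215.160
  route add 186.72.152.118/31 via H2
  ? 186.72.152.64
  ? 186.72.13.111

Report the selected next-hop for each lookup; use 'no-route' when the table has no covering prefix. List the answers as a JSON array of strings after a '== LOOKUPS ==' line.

Apply in order:
  add 216.55.0.0/16 -> H1 at depth 16
  del 216.55.0.0/16 (clear depth 16)
  add 186.72.144.0/20 -> H0 at depth 20
  add 216.48.0.0/12 -> H3 at depth 12
  add 186.72.152.112/28 -> H6 at depth 28
  add 186.72.144.0/20 -> H4 at depth 20
  add 216.48.0.0/12 -> H4 at depth 12
  add 216.55.215.0/24 -> H1 at depth 24
  ? 216.48.5.213  path d0:-→d1:-→d2:-→d3:-→d4:-→d5:-→d6:-→d7:-→d8:-→d9:-→d10:-→d11:-→d12:H4→d13:-  best=H4
  add 216.48.0.0/12 -> H0 at depth 12
  add 216.55.215.160/32 -> H5 at depth 32
  add 216.0.0.0/8 -> H0 at depth 8
  ? 186.72.144.0  path d0:-→d1:-→d2:-→d3:-→d4:-→d5:-→d6:-→d7:-→d8:-→d9:-→d10:-→d11:-→d12:-→d13:-→d14:-→d15:-→d16:-→d17:-→d18:-→d19:-→d20:H4  best=H4
  del 186.72.144.0/20 (clear depth 20)
  add 186.72.152.0/21 -> H2 at depth 21
  add 0.0.0.0/0 -> H0 at depth 0
  add 186.72.152.64/26 -> H0 at depth 26
  ? 216.55.215.2  path d0:H0→d1:-→d2:-→d3:-→d4:-→d5:-→d6:-→d7:-→d8:H0→d9:-→d10:-→d11:-→d12:H0→d13:-→d14:-→d15:-→d16:-→d17:-→d18:-→d19:-→d20:-→d21:-→d22:-→d23:-→d24:H1  best=H1
  del 216.0.0.0/8 (clear depth 8)
  add 186.72.0.0/15 -> H0 at depth 15
  add 186.72.0.0/16 -> H5 at depth 16
  ? 216.55.215.160  path d0:H0→d1:-→d2:-→d3:-→d4:-→d5:-→d6:-→d7:-→d8:-→d9:-→d10:-→d11:-→d12:H0→d13:-→d14:-→d15:-→d16:-→d17:-→d18:-→d19:-→d20:-→d21:-→d22:-→d23:-→d24:H1→d25:-→d26:-→d27:-→d28:-→d29:-→d30:-→d31:-→d32:H5  best=H5
  add 186.72.152.118/31 -> H2 at depth 31
  ? 186.72.152.64  path d0:H0→d1:-→d2:-→d3:-→d4:-→d5:-→d6:-→d7:-→d8:-→d9:-→d10:-→d11:-→d12:-→d13:-→d14:-→d15:H0→d16:H5→d17:-→d18:-→d19:-→d20:-→d21:H2→d22:-→d23:-→d24:-→d25:-→d26:H0  best=H0
  ? 186.72.13.111  path d0:H0→d1:-→d2:-→d3:-→d4:-→d5:-→d6:-→d7:-→d8:-→d9:-→d10:-→d11:-→d12:-→d13:-→d14:-→d15:H0→d16:H5  best=H5

== LOOKUPS ==
["H4","H4","H1","H5","H0","H5"]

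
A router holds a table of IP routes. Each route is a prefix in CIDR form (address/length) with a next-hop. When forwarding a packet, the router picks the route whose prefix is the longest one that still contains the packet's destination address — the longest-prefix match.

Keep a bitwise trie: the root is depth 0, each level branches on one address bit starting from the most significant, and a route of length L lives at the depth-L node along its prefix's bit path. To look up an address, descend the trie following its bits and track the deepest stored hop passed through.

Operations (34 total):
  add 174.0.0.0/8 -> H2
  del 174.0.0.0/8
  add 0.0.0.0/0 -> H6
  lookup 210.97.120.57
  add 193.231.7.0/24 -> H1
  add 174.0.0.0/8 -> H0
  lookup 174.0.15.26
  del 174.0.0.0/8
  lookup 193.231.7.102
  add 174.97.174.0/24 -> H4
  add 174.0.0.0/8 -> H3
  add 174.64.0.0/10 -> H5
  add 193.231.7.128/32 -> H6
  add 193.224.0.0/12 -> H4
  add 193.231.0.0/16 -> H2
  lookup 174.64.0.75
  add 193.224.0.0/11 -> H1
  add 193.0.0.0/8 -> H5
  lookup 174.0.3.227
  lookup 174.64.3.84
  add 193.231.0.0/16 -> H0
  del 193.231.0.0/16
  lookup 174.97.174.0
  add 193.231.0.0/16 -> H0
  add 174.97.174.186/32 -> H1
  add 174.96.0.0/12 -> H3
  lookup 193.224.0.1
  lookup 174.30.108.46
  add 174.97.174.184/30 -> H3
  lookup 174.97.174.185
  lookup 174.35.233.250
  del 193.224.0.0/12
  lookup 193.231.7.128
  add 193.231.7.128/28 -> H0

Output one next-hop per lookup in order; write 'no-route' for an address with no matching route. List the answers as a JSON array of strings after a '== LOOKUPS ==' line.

Trace:
  + 174.0.0.0/8 (H2) depth=8
  - 174.0.0.0/8 clear@8
  + 0.0.0.0/0 (H6) depth=0
  lookup 210.97.120.57: bits 1 walk d0:H6→d1:- -> H6
  + 193.231.7.0/24 (H1) depth=24
  + 174.0.0.0/8 (H0) depth=8
  lookup 174.0.15.26: bits 10101110 walk d0:H6→d1:-→d2:-→d3:-→d4:-→d5:-→d6:-→d7:-→d8:H0 -> H0
  - 174.0.0.0/8 clear@8
  lookup 193.231.7.102: bits 110000011110011100000111 walk d0:H6→d1:-→d2:-→d3:-→d4:-→d5:-→d6:-→d7:-→d8:-→d9:-→d10:-→d11:-→d12:-→d13:-→d14:-→d15:-→d16:-→d17:-→d18:-→d19:-→d20:-→d21:-→d22:-→d23:-→d24:H1 -> H1
  + 174.97.174.0/24 (H4) depth=24
  + 174.0.0.0/8 (H3) depth=8
  + 174.64.0.0/10 (H5) depth=10
  + 193.231.7.128/32 (H6) depth=32
  + 193.224.0.0/12 (H4) depth=12
  + 193.231.0.0/16 (H2) depth=16
  lookup 174.64.0.75: bits 1010111001 walk d0:H6→d1:-→d2:-→d3:-→d4:-→d5:-→d6:-→d7:-→d8:H3→d9:-→d10:H5 -> H5
  + 193.224.0.0/11 (H1) depth=11
  + 193.0.0.0/8 (H5) depth=8
  lookup 174.0.3.227: bits 101011100 walk d0:H6→d1:-→d2:-→d3:-→d4:-→d5:-→d6:-→d7:-→d8:H3→d9:- -> H3
  lookup 174.64.3.84: bits 1010111001 walk d0:H6→d1:-→d2:-→d3:-→d4:-→d5:-→d6:-→d7:-→d8:H3→d9:-→d10:H5 -> H5
  + 193.231.0.0/16 (H0) depth=16
  - 193.231.0.0/16 clear@16
  lookup 174.97.174.0: bits 101011100110000110101110 walk d0:H6→d1:-→d2:-→d3:-→d4:-→d5:-→d6:-→d7:-→d8:H3→d9:-→d10:H5→d11:-→d12:-→d13:-→d14:-→d15:-→d16:-→d17:-→d18:-→d19:-→d20:-→d21:-→d22:-→d23:-→d24:H4 -> H4
  + 193.231.0.0/16 (H0) depth=16
  + 174.97.174.186/32 (H1) depth=32
  + 174.96.0.0/12 (H3) depth=12
  lookup 193.224.0.1: bits 1100000111100 walk d0:H6→d1:-→d2:-→d3:-→d4:-→d5:-→d6:-→d7:-→d8:H5→d9:-→d10:-→d11:H1→d12:H4→d13:- -> H4
  lookup 174.30.108.46: bits 101011100 walk d0:H6→d1:-→d2:-→d3:-→d4:-→d5:-→d6:-→d7:-→d8:H3→d9:- -> H3
  + 174.97.174.184/30 (H3) depth=30
  lookup 174.97.174.185: bits 101011100110000110101110101110 walk d0:H6→d1:-→d2:-→d3:-→d4:-→d5:-→d6:-→d7:-→d8:H3→d9:-→d10:H5→d11:-→d12:H3→d13:-→d14:-→d15:-→d16:-→d17:-→d18:-→d19:-→d20:-→d21:-→d22:-→d23:-→d24:H4→d25:-→d26:-→d27:-→d28:-→d29:-→d30:H3 -> H3
  lookup 174.35.233.250: bits 101011100 walk d0:H6→d1:-→d2:-→d3:-→d4:-→d5:-→d6:-→d7:-→d8:H3→d9:- -> H3
  - 193.224.0.0/12 clear@12
  lookup 193.231.7.128: bits 11000001111001110000011110000000 walk d0:H6→d1:-→d2:-→d3:-→d4:-→d5:-→d6:-→d7:-→d8:H5→d9:-→d10:-→d11:H1→d12:-→d13:-→d14:-→d15:-→d16:H0→d17:-→d18:-→d19:-→d20:-→d21:-→d22:-→d23:-→d24:H1→d25:-→d26:-→d27:-→d28:-→d29:-→d30:-→d31:-→d32:H6 -> H6
  + 193.231.7.128/28 (H0) depth=28

== LOOKUPS ==
["H6","H0","H1","H5","H3","H5","H4","H4","H3","H3","H3","H6"]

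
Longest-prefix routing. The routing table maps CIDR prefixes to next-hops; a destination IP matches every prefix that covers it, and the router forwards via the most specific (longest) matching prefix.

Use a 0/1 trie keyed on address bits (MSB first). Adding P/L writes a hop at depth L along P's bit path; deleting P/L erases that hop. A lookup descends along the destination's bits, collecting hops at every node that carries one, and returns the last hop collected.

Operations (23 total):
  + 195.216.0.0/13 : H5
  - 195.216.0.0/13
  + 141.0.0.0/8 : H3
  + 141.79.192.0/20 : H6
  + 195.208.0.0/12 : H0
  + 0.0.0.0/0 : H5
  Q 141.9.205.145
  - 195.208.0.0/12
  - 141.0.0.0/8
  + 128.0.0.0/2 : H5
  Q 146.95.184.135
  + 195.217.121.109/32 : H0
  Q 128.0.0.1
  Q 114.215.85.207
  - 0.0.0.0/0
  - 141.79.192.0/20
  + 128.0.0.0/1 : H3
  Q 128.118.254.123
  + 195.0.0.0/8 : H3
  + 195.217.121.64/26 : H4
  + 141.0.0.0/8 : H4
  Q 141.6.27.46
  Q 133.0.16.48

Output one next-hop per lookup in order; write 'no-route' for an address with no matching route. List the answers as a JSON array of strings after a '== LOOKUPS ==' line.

Trace:
  + 195.216.0.0/13 (H5) depth=13
  del 195.216.0.0/13 (clear depth 13)
  + 141.0.0.0/8 (H3) depth=8
  + 141.79.192.0/20 (H6) depth=20
  + 195.208.0.0/12 (H0) depth=12
  + 0.0.0.0/0 (H5) depth=0
  Q 141.9.205.145: descend 100011010 ; hops seen [H5,H3] ; pick H3
  del 195.208.0.0/12 (clear depth 12)
  del 141.0.0.0/8 (clear depth 8)
  + 128.0.0.0/2 (H5) depth=2
  Q 146.95.184.135: descend 100 ; hops seen [H5,H5] ; pick H5
  + 195.217.121.109/32 (H0) depth=32
  Q 128.0.0.1: descend 1000 ; hops seen [H5,H5] ; pick H5
  Q 114.215.85.207: descend ε ; hops seen [H5] ; pick H5
  del 0.0.0.0/0 (clear depth 0)
  del 141.79.192.0/20 (clear depth 20)
  + 128.0.0.0/1 (H3) depth=1
  Q 128.118.254.123: descend 1000 ; hops seen [H3,H5] ; pick H5
  + 195.0.0.0/8 (H3) depth=8
  + 195.217.121.64/26 (H4) depth=26
  + 141.0.0.0/8 (H4) depth=8
  Q 141.6.27.46: descend 100011010 ; hops seen [H3,H5,H4] ; pick H4
  Q 133.0.16.48: descend 1000 ; hops seen [H3,H5] ; pick H5

== LOOKUPS ==
["H3","H5","H5","H5","H5","H4","H5"]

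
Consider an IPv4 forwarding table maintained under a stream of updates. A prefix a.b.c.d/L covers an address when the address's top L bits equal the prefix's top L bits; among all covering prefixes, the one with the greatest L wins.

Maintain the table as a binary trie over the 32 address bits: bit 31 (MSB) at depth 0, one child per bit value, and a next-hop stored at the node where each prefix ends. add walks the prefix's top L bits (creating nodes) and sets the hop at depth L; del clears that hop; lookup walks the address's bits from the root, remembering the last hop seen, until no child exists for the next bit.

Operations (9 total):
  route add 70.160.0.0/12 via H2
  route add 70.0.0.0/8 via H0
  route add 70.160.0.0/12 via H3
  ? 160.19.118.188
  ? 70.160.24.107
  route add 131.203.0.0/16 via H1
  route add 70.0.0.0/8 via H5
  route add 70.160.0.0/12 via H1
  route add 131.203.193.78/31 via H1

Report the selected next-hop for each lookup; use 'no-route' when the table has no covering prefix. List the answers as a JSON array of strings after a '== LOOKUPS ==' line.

Process each operation:
  + 70.160.0.0/12 (H2) depth=12
  + 70.0.0.0/8 (H0) depth=8
  + 70.160.0.0/12 (H3) depth=12
  ? 160.19.118.188  path d0:-  best=no-route
  ? 70.160.24.107  path d0:-→d1:-→d2:-→d3:-→d4:-→d5:-→d6:-→d7:-→d8:H0→d9:-→d10:-→d11:-→d12:H3  best=H3
  + 131.203.0.0/16 (H1) depth=16
  + 70.0.0.0/8 (H5) depth=8
  + 70.160.0.0/12 (H1) depth=12
  + 131.203.193.78/31 (H1) depth=31

== LOOKUPS ==
["no-route","H3"]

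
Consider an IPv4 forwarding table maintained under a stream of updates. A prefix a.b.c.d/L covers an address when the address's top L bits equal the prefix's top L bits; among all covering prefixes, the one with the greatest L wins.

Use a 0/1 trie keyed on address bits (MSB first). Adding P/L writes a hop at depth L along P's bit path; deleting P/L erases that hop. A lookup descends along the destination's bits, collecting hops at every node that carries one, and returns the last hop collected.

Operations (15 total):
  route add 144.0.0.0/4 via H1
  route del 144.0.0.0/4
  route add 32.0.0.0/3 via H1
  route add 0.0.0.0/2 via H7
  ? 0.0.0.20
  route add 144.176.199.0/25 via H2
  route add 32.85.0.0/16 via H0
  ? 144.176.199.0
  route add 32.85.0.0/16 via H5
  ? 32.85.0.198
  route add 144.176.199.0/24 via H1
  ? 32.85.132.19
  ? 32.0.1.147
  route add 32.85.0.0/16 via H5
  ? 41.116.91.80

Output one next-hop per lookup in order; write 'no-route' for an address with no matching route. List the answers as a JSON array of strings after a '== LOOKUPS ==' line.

Apply in order:
  add 144.0.0.0/4 -> H1 at depth 4
  del 144.0.0.0/4 (clear depth 4)
  add 32.0.0.0/3 -> H1 at depth 3
  add 0.0.0.0/2 -> H7 at depth 2
  ? 0.0.0.20  path d0:-→d1:-→d2:H7  best=H7
  add 144.176.199.0/25 -> H2 at depth 25
  add 32.85.0.0/16 -> H0 at depth 16
  ? 144.176.199.0  path d0:-→d1:-→d2:-→d3:-→d4:-→d5:-→d6:-→d7:-→d8:-→d9:-→d10:-→d11:-→d12:-→d13:-→d14:-→d15:-→d16:-→d17:-→d18:-→d19:-→d20:-→d21:-→d22:-→d23:-→d24:-→d25:H2  best=H2
  add 32.85.0.0/16 -> H5 at depth 16
  ? 32.85.0.198  path d0:-→d1:-→d2:H7→d3:H1→d4:-→d5:-→d6:-→d7:-→d8:-→d9:-→d10:-→d11:-→d12:-→d13:-→d14:-→d15:-→d16:H5  best=H5
  add 144.176.199.0/24 -> H1 at depth 24
  ? 32.85.132.19  path d0:-→d1:-→d2:H7→d3:H1→d4:-→d5:-→d6:-→d7:-→d8:-→d9:-→d10:-→d11:-→d12:-→d13:-→d14:-→d15:-→d16:H5  best=H5
  ? 32.0.1.147  path d0:-→d1:-→d2:H7→d3:H1→d4:-→d5:-→d6:-→d7:-→d8:-→d9:-  best=H1
  add 32.85.0.0/16 -> H5 at depth 16
  ? 41.116.91.80  path d0:-→d1:-→d2:H7→d3:H1→d4:-  best=H1

== LOOKUPS ==
["H7","H2","H5","H5","H1","H1"]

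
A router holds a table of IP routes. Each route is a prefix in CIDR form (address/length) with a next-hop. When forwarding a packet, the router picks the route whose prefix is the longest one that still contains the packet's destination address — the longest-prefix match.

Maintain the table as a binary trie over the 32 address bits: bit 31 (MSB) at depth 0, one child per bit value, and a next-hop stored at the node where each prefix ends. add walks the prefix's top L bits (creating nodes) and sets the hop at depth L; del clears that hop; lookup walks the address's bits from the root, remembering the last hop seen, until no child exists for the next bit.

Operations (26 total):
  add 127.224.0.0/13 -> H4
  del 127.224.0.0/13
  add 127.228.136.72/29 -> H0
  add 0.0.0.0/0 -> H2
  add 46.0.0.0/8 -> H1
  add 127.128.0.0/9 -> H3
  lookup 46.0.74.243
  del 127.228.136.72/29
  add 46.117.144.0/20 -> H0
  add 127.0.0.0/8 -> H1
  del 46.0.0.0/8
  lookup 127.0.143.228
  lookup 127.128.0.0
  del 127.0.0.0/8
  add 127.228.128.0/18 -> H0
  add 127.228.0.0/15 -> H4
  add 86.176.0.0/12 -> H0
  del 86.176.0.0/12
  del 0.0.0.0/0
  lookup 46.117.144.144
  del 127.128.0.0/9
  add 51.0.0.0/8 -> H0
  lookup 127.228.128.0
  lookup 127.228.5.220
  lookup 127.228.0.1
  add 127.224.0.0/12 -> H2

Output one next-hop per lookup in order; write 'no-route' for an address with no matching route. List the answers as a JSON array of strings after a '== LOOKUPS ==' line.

Trace:
  + 127.224.0.0/13 (H4) depth=13
  del 127.224.0.0/13 (clear depth 13)
  + 127.228.136.72/29 (H0) depth=29
  + 0.0.0.0/0 (H2) depth=0
  + 46.0.0.0/8 (H1) depth=8
  + 127.128.0.0/9 (H3) depth=9
  Q 46.0.74.243: descend 00101110 ; hops seen [H2,H1] ; pick H1
  del 127.228.136.72/29 (clear depth 29)
  + 46.117.144.0/20 (H0) depth=20
  + 127.0.0.0/8 (H1) depth=8
  del 46.0.0.0/8 (clear depth 8)
  Q 127.0.143.228: descend 01111111 ; hops seen [H2,H1] ; pick H1
  Q 127.128.0.0: descend 011111111 ; hops seen [H2,H1,H3] ; pick H3
  del 127.0.0.0/8 (clear depth 8)
  + 127.228.128.0/18 (H0) depth=18
  + 127.228.0.0/15 (H4) depth=15
  + 86.176.0.0/12 (H0) depth=12
  del 86.176.0.0/12 (clear depth 12)
  del 0.0.0.0/0 (clear depth 0)
  Q 46.117.144.144: descend 00101110011101011001 ; hops seen [H0] ; pick H0
  del 127.128.0.0/9 (clear depth 9)
  + 51.0.0.0/8 (H0) depth=8
  Q 127.228.128.0: descend 01111111111001001000 ; hops seen [H4,H0] ; pick H0
  Q 127.228.5.220: descend 0111111111100100 ; hops seen [H4] ; pick H4
  Q 127.228.0.1: descend 0111111111100100 ; hops seen [H4] ; pick H4
  + 127.224.0.0/12 (H2) depth=12

== LOOKUPS ==
["H1","H1","H3","H0","H0","H4","H4"]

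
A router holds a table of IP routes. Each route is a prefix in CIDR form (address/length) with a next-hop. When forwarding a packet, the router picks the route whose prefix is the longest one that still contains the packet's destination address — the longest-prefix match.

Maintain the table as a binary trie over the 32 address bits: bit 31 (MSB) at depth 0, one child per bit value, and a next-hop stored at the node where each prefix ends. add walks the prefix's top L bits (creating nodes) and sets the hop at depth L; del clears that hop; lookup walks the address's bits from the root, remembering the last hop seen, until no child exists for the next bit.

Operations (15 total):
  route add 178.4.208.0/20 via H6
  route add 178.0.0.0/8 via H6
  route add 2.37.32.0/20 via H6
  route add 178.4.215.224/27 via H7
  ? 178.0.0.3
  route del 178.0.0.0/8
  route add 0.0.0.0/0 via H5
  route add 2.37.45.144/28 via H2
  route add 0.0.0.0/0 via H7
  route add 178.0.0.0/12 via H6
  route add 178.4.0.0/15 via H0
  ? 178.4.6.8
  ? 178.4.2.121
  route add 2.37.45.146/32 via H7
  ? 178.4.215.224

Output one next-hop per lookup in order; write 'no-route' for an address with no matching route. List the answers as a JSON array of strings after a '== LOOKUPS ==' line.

Process each operation:
  add 178.4.208.0/20 -> H6 at depth 20
  add 178.0.0.0/8 -> H6 at depth 8
  add 2.37.32.0/20 -> H6 at depth 20
  add 178.4.215.224/27 -> H7 at depth 27
  ? 178.0.0.3  path d0:-→d1:-→d2:-→d3:-→d4:-→d5:-→d6:-→d7:-→d8:H6→d9:-→d10:-→d11:-→d12:-→d13:-  best=H6
  - 178.0.0.0/8 clear@8
  add 0.0.0.0/0 -> H5 at depth 0
  add 2.37.45.144/28 -> H2 at depth 28
  add 0.0.0.0/0 -> H7 at depth 0
  add 178.0.0.0/12 -> H6 at depth 12
  add 178.4.0.0/15 -> H0 at depth 15
  ? 178.4.6.8  path d0:H7→d1:-→d2:-→d3:-→d4:-→d5:-→d6:-→d7:-→d8:-→d9:-→d10:-→d11:-→d12:H6→d13:-→d14:-→d15:H0→d16:-  best=H0
  ? 178.4.2.121  path d0:H7→d1:-→d2:-→d3:-→d4:-→d5:-→d6:-→d7:-→d8:-→d9:-→d10:-→d11:-→d12:H6→d13:-→d14:-→d15:H0→d16:-  best=H0
  add 2.37.45.146/32 -> H7 at depth 32
  ? 178.4.215.224  path d0:H7→d1:-→d2:-→d3:-→d4:-→d5:-→d6:-→d7:-→d8:-→d9:-→d10:-→d11:-→d12:H6→d13:-→d14:-→d15:H0→d16:-→d17:-→d18:-→d19:-→d20:H6→d21:-→d22:-→d23:-→d24:-→d25:-→d26:-→d27:H7  best=H7

== LOOKUPS ==
["H6","H0","H0","H7"]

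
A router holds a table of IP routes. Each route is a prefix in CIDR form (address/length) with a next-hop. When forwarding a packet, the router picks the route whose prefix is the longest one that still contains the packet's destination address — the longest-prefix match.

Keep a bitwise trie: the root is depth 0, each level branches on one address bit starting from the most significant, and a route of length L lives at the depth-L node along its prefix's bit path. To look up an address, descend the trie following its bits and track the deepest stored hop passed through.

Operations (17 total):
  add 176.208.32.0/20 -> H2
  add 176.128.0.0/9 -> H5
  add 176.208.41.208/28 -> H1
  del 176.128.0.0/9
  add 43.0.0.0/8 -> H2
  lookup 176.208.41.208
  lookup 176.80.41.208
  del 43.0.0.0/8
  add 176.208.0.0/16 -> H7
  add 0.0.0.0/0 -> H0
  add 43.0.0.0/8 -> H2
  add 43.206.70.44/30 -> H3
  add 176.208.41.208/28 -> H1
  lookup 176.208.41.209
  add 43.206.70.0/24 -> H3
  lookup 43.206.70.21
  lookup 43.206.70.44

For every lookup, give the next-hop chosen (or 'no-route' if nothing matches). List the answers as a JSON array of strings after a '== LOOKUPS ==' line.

Apply in order:
  + 176.208.32.0/20 (H2) depth=20
  + 176.128.0.0/9 (H5) depth=9
  + 176.208.41.208/28 (H1) depth=28
  del 176.128.0.0/9 (clear depth 9)
  + 43.0.0.0/8 (H2) depth=8
  Q 176.208.41.208: descend 1011000011010000001010011101 ; hops seen [H2,H1] ; pick H1
  Q 176.80.41.208: descend 10110000 ; hops seen [∅] ; pick no-route
  del 43.0.0.0/8 (clear depth 8)
  + 176.208.0.0/16 (H7) depth=16
  + 0.0.0.0/0 (H0) depth=0
  + 43.0.0.0/8 (H2) depth=8
  + 43.206.70.44/30 (H3) depth=30
  + 176.208.41.208/28 (H1) depth=28
  Q 176.208.41.209: descend 1011000011010000001010011101 ; hops seen [H0,H7,H2,H1] ; pick H1
  + 43.206.70.0/24 (H3) depth=24
  Q 43.206.70.21: descend 00101011110011100100011000 ; hops seen [H0,H2,H3] ; pick H3
  Q 43.206.70.44: descend 001010111100111001000110001011 ; hops seen [H0,H2,H3,H3] ; pick H3

== LOOKUPS ==
["H1","no-route","H1","H3","H3"]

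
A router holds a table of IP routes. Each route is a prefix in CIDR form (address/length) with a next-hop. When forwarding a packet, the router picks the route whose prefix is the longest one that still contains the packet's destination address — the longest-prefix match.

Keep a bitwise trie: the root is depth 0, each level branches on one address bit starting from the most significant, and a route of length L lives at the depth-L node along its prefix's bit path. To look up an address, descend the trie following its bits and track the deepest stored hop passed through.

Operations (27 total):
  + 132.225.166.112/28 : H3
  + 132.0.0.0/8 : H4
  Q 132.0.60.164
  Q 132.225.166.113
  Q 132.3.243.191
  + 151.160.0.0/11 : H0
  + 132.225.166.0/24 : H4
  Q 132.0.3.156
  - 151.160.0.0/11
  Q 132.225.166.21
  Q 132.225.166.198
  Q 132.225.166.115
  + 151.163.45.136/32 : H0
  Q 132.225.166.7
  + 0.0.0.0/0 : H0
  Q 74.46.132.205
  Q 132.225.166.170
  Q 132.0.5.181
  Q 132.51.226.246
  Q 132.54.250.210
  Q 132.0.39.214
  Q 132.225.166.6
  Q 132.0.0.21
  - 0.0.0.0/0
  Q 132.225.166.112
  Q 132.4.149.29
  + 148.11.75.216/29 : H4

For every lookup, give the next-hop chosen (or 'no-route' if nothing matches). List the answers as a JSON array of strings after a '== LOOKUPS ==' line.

Trace:
  + 132.225.166.112/28 (H3) depth=28
  + 132.0.0.0/8 (H4) depth=8
  ? 132.0.60.164  path d0:-→d1:-→d2:-→d3:-→d4:-→d5:-→d6:-→d7:-→d8:H4  best=H4
  ? 132.225.166.113  path d0:-→d1:-→d2:-→d3:-→d4:-→d5:-→d6:-→d7:-→d8:H4→d9:-→d10:-→d11:-→d12:-→d13:-→d14:-→d15:-→d16:-→d17:-→d18:-→d19:-→d20:-→d21:-→d22:-→d23:-→d24:-→d25:-→d26:-→d27:-→d28:H3  best=H3
  ? 132.3.243.191  path d0:-→d1:-→d2:-→d3:-→d4:-→d5:-→d6:-→d7:-→d8:H4  best=H4
  + 151.160.0.0/11 (H0) depth=11
  + 132.225.166.0/24 (H4) depth=24
  ? 132.0.3.156  path d0:-→d1:-→d2:-→d3:-→d4:-→d5:-→d6:-→d7:-→d8:H4  best=H4
  - 151.160.0.0/11 clear@11
  ? 132.225.166.21  path d0:-→d1:-→d2:-→d3:-→d4:-→d5:-→d6:-→d7:-→d8:H4→d9:-→d10:-→d11:-→d12:-→d13:-→d14:-→d15:-→d16:-→d17:-→d18:-→d19:-→d20:-→d21:-→d22:-→d23:-→d24:H4→d25:-  best=H4
  ? 132.225.166.198  path d0:-→d1:-→d2:-→d3:-→d4:-→d5:-→d6:-→d7:-→d8:H4→d9:-→d10:-→d11:-→d12:-→d13:-→d14:-→d15:-→d16:-→d17:-→d18:-→d19:-→d20:-→d21:-→d22:-→d23:-→d24:H4  best=H4
  ? 132.225.166.115  path d0:-→d1:-→d2:-→d3:-→d4:-→d5:-→d6:-→d7:-→d8:H4→d9:-→d10:-→d11:-→d12:-→d13:-→d14:-→d15:-→d16:-→d17:-→d18:-→d19:-→d20:-→d21:-→d22:-→d23:-→d24:H4→d25:-→d26:-→d27:-→d28:H3  best=H3
  + 151.163.45.136/32 (H0) depth=32
  ? 132.225.166.7  path d0:-→d1:-→d2:-→d3:-→d4:-→d5:-→d6:-→d7:-→d8:H4→d9:-→d10:-→d11:-→d12:-→d13:-→d14:-→d15:-→d16:-→d17:-→d18:-→d19:-→d20:-→d21:-→d22:-→d23:-→d24:H4→d25:-  best=H4
  + 0.0.0.0/0 (H0) depth=0
  ? 74.46.132.205  path d0:H0  best=H0
  ? 132.225.166.170  path d0:H0→d1:-→d2:-→d3:-→d4:-→d5:-→d6:-→d7:-→d8:H4→d9:-→d10:-→d11:-→d12:-→d13:-→d14:-→d15:-→d16:-→d17:-→d18:-→d19:-→d20:-→d21:-→d22:-→d23:-→d24:H4  best=H4
  ? 132.0.5.181  path d0:H0→d1:-→d2:-→d3:-→d4:-→d5:-→d6:-→d7:-→d8:H4  best=H4
  ? 132.51.226.246  path d0:H0→d1:-→d2:-→d3:-→d4:-→d5:-→d6:-→d7:-→d8:H4  best=H4
  ? 132.54.250.210  path d0:H0→d1:-→d2:-→d3:-→d4:-→d5:-→d6:-→d7:-→d8:H4  best=H4
  ? 132.0.39.214  path d0:H0→d1:-→d2:-→d3:-→d4:-→d5:-→d6:-→d7:-→d8:H4  best=H4
  ? 132.225.166.6  path d0:H0→d1:-→d2:-→d3:-→d4:-→d5:-→d6:-→d7:-→d8:H4→d9:-→d10:-→d11:-→d12:-→d13:-→d14:-→d15:-→d16:-→d17:-→d18:-→d19:-→d20:-→d21:-→d22:-→d23:-→d24:H4→d25:-  best=H4
  ? 132.0.0.21  path d0:H0→d1:-→d2:-→d3:-→d4:-→d5:-→d6:-→d7:-→d8:H4  best=H4
  - 0.0.0.0/0 clear@0
  ? 132.225.166.112  path d0:-→d1:-→d2:-→d3:-→d4:-→d5:-→d6:-→d7:-→d8:H4→d9:-→d10:-→d11:-→d12:-→d13:-→d14:-→d15:-→d16:-→d17:-→d18:-→d19:-→d20:-→d21:-→d22:-→d23:-→d24:H4→d25:-→d26:-→d27:-→d28:H3  best=H3
  ? 132.4.149.29  path d0:-→d1:-→d2:-→d3:-→d4:-→d5:-→d6:-→d7:-→d8:H4  best=H4
  + 148.11.75.216/29 (H4) depth=29

== LOOKUPS ==
["H4","H3","H4","H4","H4","H4","H3","H4","H0","H4","H4","H4","H4","H4","H4","H4","H3","H4"]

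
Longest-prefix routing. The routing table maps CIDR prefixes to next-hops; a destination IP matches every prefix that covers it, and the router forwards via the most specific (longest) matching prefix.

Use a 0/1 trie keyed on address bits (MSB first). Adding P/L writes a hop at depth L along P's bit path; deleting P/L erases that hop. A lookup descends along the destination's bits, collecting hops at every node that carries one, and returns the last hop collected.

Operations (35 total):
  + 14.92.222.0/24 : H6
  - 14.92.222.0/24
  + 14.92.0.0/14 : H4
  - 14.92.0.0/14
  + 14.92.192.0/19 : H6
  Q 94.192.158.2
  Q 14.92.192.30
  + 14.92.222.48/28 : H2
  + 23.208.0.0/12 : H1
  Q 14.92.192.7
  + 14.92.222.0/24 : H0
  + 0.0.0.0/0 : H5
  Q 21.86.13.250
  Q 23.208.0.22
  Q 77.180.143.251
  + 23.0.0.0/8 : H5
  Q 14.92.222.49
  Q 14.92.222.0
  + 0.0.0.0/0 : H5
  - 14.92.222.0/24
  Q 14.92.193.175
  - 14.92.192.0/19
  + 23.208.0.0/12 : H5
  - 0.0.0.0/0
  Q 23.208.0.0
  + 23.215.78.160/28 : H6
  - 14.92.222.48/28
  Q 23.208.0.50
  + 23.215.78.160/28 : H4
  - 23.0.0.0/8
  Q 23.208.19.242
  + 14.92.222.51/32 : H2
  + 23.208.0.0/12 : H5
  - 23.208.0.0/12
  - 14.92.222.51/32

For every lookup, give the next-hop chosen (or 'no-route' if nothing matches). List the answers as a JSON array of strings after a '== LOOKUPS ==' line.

Trace:
  + 14.92.222.0/24 (H6) depth=24
  - 14.92.222.0/24 clear@24
  + 14.92.0.0/14 (H4) depth=14
  - 14.92.0.0/14 clear@14
  + 14.92.192.0/19 (H6) depth=19
  ? 94.192.158.2  path d0:-→d1:-  best=no-route
  ? 14.92.192.30  path d0:-→d1:-→d2:-→d3:-→d4:-→d5:-→d6:-→d7:-→d8:-→d9:-→d10:-→d11:-→d12:-→d13:-→d14:-→d15:-→d16:-→d17:-→d18:-→d19:H6  best=H6
  + 14.92.222.48/28 (H2) depth=28
  + 23.208.0.0/12 (H1) depth=12
  ? 14.92.192.7  path d0:-→d1:-→d2:-→d3:-→d4:-→d5:-→d6:-→d7:-→d8:-→d9:-→d10:-→d11:-→d12:-→d13:-→d14:-→d15:-→d16:-→d17:-→d18:-→d19:H6  best=H6
  + 14.92.222.0/24 (H0) depth=24
  + 0.0.0.0/0 (H5) depth=0
  ? 21.86.13.250  path d0:H5→d1:-→d2:-→d3:-→d4:-→d5:-→d6:-  best=H5
  ? 23.208.0.22  path d0:H5→d1:-→d2:-→d3:-→d4:-→d5:-→d6:-→d7:-→d8:-→d9:-→d10:-→d11:-→d12:H1  best=H1
  ? 77.180.143.251  path d0:H5→d1:-  best=H5
  + 23.0.0.0/8 (H5) depth=8
  ? 14.92.222.49  path d0:H5→d1:-→d2:-→d3:-→d4:-→d5:-→d6:-→d7:-→d8:-→d9:-→d10:-→d11:-→d12:-→d13:-→d14:-→d15:-→d16:-→d17:-→d18:-→d19:H6→d20:-→d21:-→d22:-→d23:-→d24:H0→d25:-→d26:-→d27:-→d28:H2  best=H2
  ? 14.92.222.0  path d0:H5→d1:-→d2:-→d3:-→d4:-→d5:-→d6:-→d7:-→d8:-→d9:-→d10:-→d11:-→d12:-→d13:-→d14:-→d15:-→d16:-→d17:-→d18:-→d19:H6→d20:-→d21:-→d22:-→d23:-→d24:H0→d25:-→d26:-  best=H0
  + 0.0.0.0/0 (H5) depth=0
  - 14.92.222.0/24 clear@24
  ? 14.92.193.175  path d0:H5→d1:-→d2:-→d3:-→d4:-→d5:-→d6:-→d7:-→d8:-→d9:-→d10:-→d11:-→d12:-→d13:-→d14:-→d15:-→d16:-→d17:-→d18:-→d19:H6  best=H6
  - 14.92.192.0/19 clear@19
  + 23.208.0.0/12 (H5) depth=12
  - 0.0.0.0/0 clear@0
  ? 23.208.0.0  path d0:-→d1:-→d2:-→d3:-→d4:-→d5:-→d6:-→d7:-→d8:H5→d9:-→d10:-→d11:-→d12:H5  best=H5
  + 23.215.78.160/28 (H6) depth=28
  - 14.92.222.48/28 clear@28
  ? 23.208.0.50  path d0:-→d1:-→d2:-→d3:-→d4:-→d5:-→d6:-→d7:-→d8:H5→d9:-→d10:-→d11:-→d12:H5→d13:-  best=H5
  + 23.215.78.160/28 (H4) depth=28
  - 23.0.0.0/8 clear@8
  ? 23.208.19.242  path d0:-→d1:-→d2:-→d3:-→d4:-→d5:-→d6:-→d7:-→d8:-→d9:-→d10:-→d11:-→d12:H5→d13:-  best=H5
  + 14.92.222.51/32 (H2) depth=32
  + 23.208.0.0/12 (H5) depth=12
  - 23.208.0.0/12 clear@12
  - 14.92.222.51/32 clear@32

== LOOKUPS ==
["no-route","H6","H6","H5","H1","H5","H2","H0","H6","H5","H5","H5"]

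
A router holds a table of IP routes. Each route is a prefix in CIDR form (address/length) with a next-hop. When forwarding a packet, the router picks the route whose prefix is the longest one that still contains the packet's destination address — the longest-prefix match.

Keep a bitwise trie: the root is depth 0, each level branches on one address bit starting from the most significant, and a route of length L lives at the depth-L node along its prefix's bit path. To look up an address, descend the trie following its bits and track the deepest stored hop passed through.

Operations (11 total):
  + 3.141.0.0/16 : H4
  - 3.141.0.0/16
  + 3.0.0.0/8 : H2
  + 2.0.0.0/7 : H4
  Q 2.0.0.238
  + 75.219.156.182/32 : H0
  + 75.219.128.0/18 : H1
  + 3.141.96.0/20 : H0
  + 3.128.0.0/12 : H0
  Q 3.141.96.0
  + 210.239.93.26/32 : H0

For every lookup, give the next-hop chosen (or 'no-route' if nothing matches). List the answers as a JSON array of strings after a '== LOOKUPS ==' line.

Process each operation:
  + 3.141.0.0/16 (H4) depth=16
  - 3.141.0.0/16 clear@16
  + 3.0.0.0/8 (H2) depth=8
  + 2.0.0.0/7 (H4) depth=7
  ? 2.0.0.238  path d0:-→d1:-→d2:-→d3:-→d4:-→d5:-→d6:-→d7:H4  best=H4
  + 75.219.156.182/32 (H0) depth=32
  + 75.219.128.0/18 (H1) depth=18
  + 3.141.96.0/20 (H0) depth=20
  + 3.128.0.0/12 (H0) depth=12
  ? 3.141.96.0  path d0:-→d1:-→d2:-→d3:-→d4:-→d5:-→d6:-→d7:H4→d8:H2→d9:-→d10:-→d11:-→d12:H0→d13:-→d14:-→d15:-→d16:-→d17:-→d18:-→d19:-→d20:H0  best=H0
  + 210.239.93.26/32 (H0) depth=32

== LOOKUPS ==
["H4","H0"]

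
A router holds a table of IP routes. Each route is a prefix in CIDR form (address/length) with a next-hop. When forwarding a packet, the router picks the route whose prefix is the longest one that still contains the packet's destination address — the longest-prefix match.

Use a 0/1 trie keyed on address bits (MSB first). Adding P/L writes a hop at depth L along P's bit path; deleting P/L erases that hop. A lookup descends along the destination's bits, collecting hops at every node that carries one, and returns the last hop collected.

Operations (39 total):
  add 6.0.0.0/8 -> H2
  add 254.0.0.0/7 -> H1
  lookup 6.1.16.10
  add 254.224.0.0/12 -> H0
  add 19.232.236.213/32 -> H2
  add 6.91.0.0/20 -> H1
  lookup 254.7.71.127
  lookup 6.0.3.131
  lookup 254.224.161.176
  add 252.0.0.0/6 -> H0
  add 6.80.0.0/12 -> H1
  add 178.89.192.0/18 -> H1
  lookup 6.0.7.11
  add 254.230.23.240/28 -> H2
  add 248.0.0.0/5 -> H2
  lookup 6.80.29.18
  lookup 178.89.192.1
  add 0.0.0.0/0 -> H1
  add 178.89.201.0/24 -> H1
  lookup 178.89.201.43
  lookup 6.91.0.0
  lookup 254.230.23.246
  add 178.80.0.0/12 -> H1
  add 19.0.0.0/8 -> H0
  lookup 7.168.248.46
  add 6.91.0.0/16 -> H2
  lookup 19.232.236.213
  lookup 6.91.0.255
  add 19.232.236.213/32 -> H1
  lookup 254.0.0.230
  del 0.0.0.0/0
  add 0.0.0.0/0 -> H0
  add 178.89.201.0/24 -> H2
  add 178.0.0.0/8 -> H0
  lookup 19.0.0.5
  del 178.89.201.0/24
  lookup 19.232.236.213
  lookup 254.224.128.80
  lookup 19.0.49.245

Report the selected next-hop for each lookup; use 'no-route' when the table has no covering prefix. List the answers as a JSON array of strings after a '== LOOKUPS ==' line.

Trace:
  + 6.0.0.0/8 (H2) depth=8
  + 254.0.0.0/7 (H1) depth=7
  ? 6.1.16.10  path d0:-→d1:-→d2:-→d3:-→d4:-→d5:-→d6:-→d7:-→d8:H2  best=H2
  + 254.224.0.0/12 (H0) depth=12
  + 19.232.236.213/32 (H2) depth=32
  + 6.91.0.0/20 (H1) depth=20
  ? 254.7.71.127  path d0:-→d1:-→d2:-→d3:-→d4:-→d5:-→d6:-→d7:H1→d8:-  best=H1
  ? 6.0.3.131  path d0:-→d1:-→d2:-→d3:-→d4:-→d5:-→d6:-→d7:-→d8:H2→d9:-  best=H2
  ? 254.224.161.176  path d0:-→d1:-→d2:-→d3:-→d4:-→d5:-→d6:-→d7:H1→d8:-→d9:-→d10:-→d11:-→d12:H0  best=H0
  + 252.0.0.0/6 (H0) depth=6
  + 6.80.0.0/12 (H1) depth=12
  + 178.89.192.0/18 (H1) depth=18
  ? 6.0.7.11  path d0:-→d1:-→d2:-→d3:-→d4:-→d5:-→d6:-→d7:-→d8:H2→d9:-  best=H2
  + 254.230.23.240/28 (H2) depth=28
  + 248.0.0.0/5 (H2) depth=5
  ? 6.80.29.18  path d0:-→d1:-→d2:-→d3:-→d4:-→d5:-→d6:-→d7:-→d8:H2→d9:-→d10:-→d11:-→d12:H1  best=H1
  ? 178.89.192.1  path d0:-→d1:-→d2:-→d3:-→d4:-→d5:-→d6:-→d7:-→d8:-→d9:-→d10:-→d11:-→d12:-→d13:-→d14:-→d15:-→d16:-→d17:-→d18:H1  best=H1
  + 0.0.0.0/0 (H1) depth=0
  + 178.89.201.0/24 (H1) depth=24
  ? 178.89.201.43  path d0:H1→d1:-→d2:-→d3:-→d4:-→d5:-→d6:-→d7:-→d8:-→d9:-→d10:-→d11:-→d12:-→d13:-→d14:-→d15:-→d16:-→d17:-→d18:H1→d19:-→d20:-→d21:-→d22:-→d23:-→d24:H1  best=H1
  ? 6.91.0.0  path d0:H1→d1:-→d2:-→d3:-→d4:-→d5:-→d6:-→d7:-→d8:H2→d9:-→d10:-→d11:-→d12:H1→d13:-→d14:-→d15:-→d16:-→d17:-→d18:-→d19:-→d20:H1  best=H1
  ? 254.230.23.246  path d0:H1→d1:-→d2:-→d3:-→d4:-→d5:H2→d6:H0→d7:H1→d8:-→d9:-→d10:-→d11:-→d12:H0→d13:-→d14:-→d15:-→d16:-→d17:-→d18:-→d19:-→d20:-→d21:-→d22:-→d23:-→d24:-→d25:-→d26:-→d27:-→d28:H2  best=H2
  + 178.80.0.0/12 (H1) depth=12
  + 19.0.0.0/8 (H0) depth=8
  ? 7.168.248.46  path d0:H1→d1:-→d2:-→d3:-→d4:-→d5:-→d6:-→d7:-  best=H1
  + 6.91.0.0/16 (H2) depth=16
  ? 19.232.236.213  path d0:H1→d1:-→d2:-→d3:-→d4:-→d5:-→d6:-→d7:-→d8:H0→d9:-→d10:-→d11:-→d12:-→d13:-→d14:-→d15:-→d16:-→d17:-→d18:-→d19:-→d20:-→d21:-→d22:-→d23:-→d24:-→d25:-→d26:-→d27:-→d28:-→d29:-→d30:-→d31:-→d32:H2  best=H2
  ? 6.91.0.255  path d0:H1→d1:-→d2:-→d3:-→d4:-→d5:-→d6:-→d7:-→d8:H2→d9:-→d10:-→d11:-→d12:H1→d13:-→d14:-→d15:-→d16:H2→d17:-→d18:-→d19:-→d20:H1  best=H1
  + 19.232.236.213/32 (H1) depth=32
  ? 254.0.0.230  path d0:H1→d1:-→d2:-→d3:-→d4:-→d5:H2→d6:H0→d7:H1→d8:-  best=H1
  - 0.0.0.0/0 clear@0
  + 0.0.0.0/0 (H0) depth=0
  + 178.89.201.0/24 (H2) depth=24
  + 178.0.0.0/8 (H0) depth=8
  ? 19.0.0.5  path d0:H0→d1:-→d2:-→d3:-→d4:-→d5:-→d6:-→d7:-→d8:H0  best=H0
  - 178.89.201.0/24 clear@24
  ? 19.232.236.213  path d0:H0→d1:-→d2:-→d3:-→d4:-→d5:-→d6:-→d7:-→d8:H0→d9:-→d10:-→d11:-→d12:-→d13:-→d14:-→d15:-→d16:-→d17:-→d18:-→d19:-→d20:-→d21:-→d22:-→d23:-→d24:-→d25:-→d26:-→d27:-→d28:-→d29:-→d30:-→d31:-→d32:H1  best=H1
  ? 254.224.128.80  path d0:H0→d1:-→d2:-→d3:-→d4:-→d5:H2→d6:H0→d7:H1→d8:-→d9:-→d10:-→d11:-→d12:H0→d13:-  best=H0
  ? 19.0.49.245  path d0:H0→d1:-→d2:-→d3:-→d4:-→d5:-→d6:-→d7:-→d8:H0  best=H0

== LOOKUPS ==
["H2","H1","H2","H0","H2","H1","H1","H1","H1","H2","H1","H2","H1","H1","H0","H1","H0","H0"]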